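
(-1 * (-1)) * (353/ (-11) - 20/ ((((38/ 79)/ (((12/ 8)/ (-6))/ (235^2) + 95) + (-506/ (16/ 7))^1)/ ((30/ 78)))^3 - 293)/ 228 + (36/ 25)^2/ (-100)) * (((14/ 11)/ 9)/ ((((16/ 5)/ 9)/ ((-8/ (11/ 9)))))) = 33394313109268423961454350032906542275456712765561/ 399470557971220929460016013886643129203042853125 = 83.60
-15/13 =-1.15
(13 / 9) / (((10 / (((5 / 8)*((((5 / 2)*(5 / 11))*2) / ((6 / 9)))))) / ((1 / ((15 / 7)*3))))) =455 / 9504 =0.05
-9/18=-1/2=-0.50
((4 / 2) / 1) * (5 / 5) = 2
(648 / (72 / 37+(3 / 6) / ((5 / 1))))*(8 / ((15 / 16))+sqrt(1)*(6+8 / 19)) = 68123808 / 14383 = 4736.41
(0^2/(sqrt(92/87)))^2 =0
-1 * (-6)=6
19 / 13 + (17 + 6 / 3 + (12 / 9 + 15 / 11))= 9935 / 429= 23.16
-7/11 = -0.64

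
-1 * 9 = -9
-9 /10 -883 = -8839 /10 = -883.90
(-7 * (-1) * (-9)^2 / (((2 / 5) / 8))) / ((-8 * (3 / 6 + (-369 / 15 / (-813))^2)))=-1735043625 / 613129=-2829.82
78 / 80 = 39 / 40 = 0.98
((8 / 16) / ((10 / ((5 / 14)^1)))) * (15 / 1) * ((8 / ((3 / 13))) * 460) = 29900 / 7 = 4271.43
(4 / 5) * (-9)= -36 / 5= -7.20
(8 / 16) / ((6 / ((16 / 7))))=4 / 21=0.19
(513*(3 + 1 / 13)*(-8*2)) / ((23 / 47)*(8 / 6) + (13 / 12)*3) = -6471.62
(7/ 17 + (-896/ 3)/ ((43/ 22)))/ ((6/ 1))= -25.40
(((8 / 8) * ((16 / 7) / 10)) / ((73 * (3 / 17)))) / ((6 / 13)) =884 / 22995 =0.04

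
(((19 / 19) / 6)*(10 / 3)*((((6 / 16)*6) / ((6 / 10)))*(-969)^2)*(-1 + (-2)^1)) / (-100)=58685.06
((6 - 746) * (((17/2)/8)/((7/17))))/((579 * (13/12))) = -53465/17563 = -3.04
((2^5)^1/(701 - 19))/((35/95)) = 304/2387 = 0.13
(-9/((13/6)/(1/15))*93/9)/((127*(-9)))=0.00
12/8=3/2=1.50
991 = 991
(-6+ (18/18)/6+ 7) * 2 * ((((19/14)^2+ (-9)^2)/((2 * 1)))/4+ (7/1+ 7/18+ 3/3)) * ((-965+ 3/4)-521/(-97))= -32804075755/782208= -41937.79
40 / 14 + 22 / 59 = 1334 / 413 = 3.23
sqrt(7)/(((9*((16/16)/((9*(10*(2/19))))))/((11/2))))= 15.32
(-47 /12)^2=2209 /144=15.34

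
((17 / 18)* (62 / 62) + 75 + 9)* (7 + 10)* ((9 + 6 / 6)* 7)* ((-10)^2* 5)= 454877500 / 9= 50541944.44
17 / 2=8.50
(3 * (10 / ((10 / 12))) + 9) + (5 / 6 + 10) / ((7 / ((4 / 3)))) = 2965 / 63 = 47.06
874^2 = 763876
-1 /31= -0.03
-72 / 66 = -12 / 11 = -1.09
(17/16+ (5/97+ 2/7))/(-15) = -5069/54320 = -0.09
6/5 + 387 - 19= 1846/5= 369.20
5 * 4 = 20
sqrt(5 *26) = sqrt(130) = 11.40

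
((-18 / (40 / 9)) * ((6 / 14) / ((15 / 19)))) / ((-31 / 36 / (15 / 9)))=4617 / 1085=4.26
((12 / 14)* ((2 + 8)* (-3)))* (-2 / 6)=60 / 7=8.57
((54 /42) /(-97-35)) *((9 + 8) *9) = -459 /308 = -1.49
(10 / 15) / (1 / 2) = 4 / 3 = 1.33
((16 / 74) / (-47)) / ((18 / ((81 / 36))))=-1 / 1739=-0.00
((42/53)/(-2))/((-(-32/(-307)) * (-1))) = -6447/1696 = -3.80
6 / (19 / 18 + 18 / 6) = 108 / 73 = 1.48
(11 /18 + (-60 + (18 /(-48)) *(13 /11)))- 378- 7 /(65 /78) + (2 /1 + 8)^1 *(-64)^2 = 160434521 /3960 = 40513.77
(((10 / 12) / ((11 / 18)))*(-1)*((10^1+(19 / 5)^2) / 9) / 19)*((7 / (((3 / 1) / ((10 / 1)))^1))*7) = -59878 / 1881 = -31.83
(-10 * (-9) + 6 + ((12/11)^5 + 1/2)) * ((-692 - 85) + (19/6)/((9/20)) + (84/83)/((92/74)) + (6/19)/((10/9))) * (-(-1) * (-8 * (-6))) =-7860803539128064/2172451545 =-3618402.24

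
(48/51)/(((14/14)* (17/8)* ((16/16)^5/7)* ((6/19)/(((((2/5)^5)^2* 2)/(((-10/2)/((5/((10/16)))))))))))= -139460608/42333984375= -0.00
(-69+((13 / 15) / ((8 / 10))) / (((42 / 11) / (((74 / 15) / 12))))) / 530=-3124549 / 24040800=-0.13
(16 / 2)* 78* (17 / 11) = 10608 / 11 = 964.36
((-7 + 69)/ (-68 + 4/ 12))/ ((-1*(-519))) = -62/ 35119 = -0.00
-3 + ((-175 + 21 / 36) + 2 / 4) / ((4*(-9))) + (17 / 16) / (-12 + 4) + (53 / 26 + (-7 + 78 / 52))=-79223 / 44928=-1.76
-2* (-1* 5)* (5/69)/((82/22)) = 550/2829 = 0.19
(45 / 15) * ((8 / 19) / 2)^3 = 192 / 6859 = 0.03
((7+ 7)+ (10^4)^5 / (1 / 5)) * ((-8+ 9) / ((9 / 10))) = 5000000000000000000140 / 9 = 555555555555555555571.11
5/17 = 0.29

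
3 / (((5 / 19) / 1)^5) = 2377.06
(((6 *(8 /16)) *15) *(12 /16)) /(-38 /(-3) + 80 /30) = 405 /184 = 2.20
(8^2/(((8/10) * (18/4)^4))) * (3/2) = 640/2187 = 0.29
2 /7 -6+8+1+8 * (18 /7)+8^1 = 223 /7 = 31.86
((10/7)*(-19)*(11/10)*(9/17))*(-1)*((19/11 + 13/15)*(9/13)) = 219564/7735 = 28.39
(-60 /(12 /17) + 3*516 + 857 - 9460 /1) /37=-7140 /37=-192.97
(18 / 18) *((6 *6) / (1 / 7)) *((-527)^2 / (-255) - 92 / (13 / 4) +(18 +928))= -2808204 / 65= -43203.14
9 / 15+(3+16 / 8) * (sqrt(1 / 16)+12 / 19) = 1903 / 380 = 5.01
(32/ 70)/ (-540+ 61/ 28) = -64/ 75295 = -0.00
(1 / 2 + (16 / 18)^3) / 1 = 1753 / 1458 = 1.20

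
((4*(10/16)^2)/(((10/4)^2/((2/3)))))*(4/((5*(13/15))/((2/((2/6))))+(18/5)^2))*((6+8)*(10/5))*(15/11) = 126000/67727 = 1.86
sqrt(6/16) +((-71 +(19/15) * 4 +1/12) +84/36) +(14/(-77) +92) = sqrt(6)/4 +18679/660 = 28.91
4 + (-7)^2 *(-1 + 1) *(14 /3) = 4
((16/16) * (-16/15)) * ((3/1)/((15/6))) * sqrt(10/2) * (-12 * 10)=768 * sqrt(5)/5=343.46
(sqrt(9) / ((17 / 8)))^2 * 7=4032 / 289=13.95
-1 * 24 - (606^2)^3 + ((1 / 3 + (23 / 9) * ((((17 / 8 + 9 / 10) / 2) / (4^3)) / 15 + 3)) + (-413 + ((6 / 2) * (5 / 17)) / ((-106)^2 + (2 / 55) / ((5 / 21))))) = -899101511411222289825434581019 / 18154027238400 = -49526284146440685.00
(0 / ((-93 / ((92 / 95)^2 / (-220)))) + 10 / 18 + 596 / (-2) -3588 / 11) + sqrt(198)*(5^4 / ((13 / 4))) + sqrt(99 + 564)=2108.13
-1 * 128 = -128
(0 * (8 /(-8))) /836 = 0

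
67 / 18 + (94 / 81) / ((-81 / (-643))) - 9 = 3.93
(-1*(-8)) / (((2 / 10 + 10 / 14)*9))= 35 / 36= 0.97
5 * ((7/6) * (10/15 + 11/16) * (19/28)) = 6175/1152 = 5.36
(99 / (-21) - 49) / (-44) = 94 / 77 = 1.22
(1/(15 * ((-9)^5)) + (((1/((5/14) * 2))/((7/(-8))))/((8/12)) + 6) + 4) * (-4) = -5385268/177147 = -30.40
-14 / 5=-2.80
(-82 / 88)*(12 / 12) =-41 / 44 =-0.93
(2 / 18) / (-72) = -1 / 648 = -0.00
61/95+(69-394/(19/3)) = 706/95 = 7.43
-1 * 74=-74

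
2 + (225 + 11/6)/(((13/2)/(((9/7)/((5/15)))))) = 12431/91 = 136.60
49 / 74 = 0.66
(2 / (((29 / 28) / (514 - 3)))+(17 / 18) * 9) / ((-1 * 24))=-57725 / 1392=-41.47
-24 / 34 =-12 / 17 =-0.71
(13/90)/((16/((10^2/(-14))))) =-65/1008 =-0.06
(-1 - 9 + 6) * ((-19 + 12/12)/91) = 72/91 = 0.79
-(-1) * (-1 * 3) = -3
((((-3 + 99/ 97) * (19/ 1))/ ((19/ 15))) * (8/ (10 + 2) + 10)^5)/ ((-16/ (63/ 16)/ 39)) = 3816816640/ 97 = 39348625.15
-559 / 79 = -7.08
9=9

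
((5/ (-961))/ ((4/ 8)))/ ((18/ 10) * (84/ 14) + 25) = -50/ 172019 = -0.00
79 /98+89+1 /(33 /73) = 297587 /3234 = 92.02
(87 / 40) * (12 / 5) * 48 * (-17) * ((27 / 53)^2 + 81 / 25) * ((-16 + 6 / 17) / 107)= 2179.81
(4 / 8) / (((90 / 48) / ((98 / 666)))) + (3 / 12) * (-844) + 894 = 3411781 / 4995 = 683.04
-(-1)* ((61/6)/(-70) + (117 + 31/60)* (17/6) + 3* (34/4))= 902963/2520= 358.32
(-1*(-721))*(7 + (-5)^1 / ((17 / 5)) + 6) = 141316 / 17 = 8312.71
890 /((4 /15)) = 6675 /2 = 3337.50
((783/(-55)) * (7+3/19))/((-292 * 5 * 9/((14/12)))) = 3451/381425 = 0.01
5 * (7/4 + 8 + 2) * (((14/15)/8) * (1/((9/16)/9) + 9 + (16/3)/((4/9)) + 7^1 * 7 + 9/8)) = 229313/384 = 597.17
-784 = -784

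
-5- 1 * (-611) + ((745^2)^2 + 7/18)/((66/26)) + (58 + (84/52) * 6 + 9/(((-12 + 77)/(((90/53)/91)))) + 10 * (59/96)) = 36156930300811060159/297945648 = 121354114562.57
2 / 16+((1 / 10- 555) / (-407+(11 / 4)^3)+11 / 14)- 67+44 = -20418691 / 988680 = -20.65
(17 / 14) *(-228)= -276.86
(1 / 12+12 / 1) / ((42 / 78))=1885 / 84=22.44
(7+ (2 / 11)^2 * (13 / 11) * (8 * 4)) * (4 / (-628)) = -10981 / 208967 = -0.05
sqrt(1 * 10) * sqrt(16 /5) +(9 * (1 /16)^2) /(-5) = -9 /1280 +4 * sqrt(2) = 5.65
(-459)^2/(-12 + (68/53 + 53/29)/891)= -288520677027/16428823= -17561.86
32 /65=0.49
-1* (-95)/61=95/61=1.56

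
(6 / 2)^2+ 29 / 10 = 119 / 10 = 11.90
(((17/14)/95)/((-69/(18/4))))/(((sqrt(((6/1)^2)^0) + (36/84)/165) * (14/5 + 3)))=-2805/19567112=-0.00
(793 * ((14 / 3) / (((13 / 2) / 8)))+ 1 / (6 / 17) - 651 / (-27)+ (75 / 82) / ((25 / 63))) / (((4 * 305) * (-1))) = -338293 / 90036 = -3.76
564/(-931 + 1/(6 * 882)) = -2984688/4926851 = -0.61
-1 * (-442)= 442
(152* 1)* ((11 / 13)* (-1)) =-1672 / 13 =-128.62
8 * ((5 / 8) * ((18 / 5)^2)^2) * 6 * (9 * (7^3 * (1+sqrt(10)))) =1944365472 / 125+1944365472 * sqrt(10) / 125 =64743911.74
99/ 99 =1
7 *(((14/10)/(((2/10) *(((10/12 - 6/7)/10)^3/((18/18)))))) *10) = -36303120000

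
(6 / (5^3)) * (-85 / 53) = -102 / 1325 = -0.08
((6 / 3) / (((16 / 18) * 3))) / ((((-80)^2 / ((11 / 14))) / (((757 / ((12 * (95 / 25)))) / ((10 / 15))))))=24981 / 10895360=0.00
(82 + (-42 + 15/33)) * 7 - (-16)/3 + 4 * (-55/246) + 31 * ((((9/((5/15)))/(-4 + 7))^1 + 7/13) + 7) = 800.31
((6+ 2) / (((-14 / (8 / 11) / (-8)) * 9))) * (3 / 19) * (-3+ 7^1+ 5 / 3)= 4352 / 13167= 0.33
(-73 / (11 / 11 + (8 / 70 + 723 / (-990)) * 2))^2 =7109019225 / 71824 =98978.33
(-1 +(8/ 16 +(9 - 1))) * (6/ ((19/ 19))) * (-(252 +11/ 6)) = -22845/ 2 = -11422.50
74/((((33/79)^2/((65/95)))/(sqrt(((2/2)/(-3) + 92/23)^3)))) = 6003842 * sqrt(33)/16929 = 2037.30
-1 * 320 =-320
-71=-71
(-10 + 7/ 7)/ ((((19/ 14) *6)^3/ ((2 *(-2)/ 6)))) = 686/ 61731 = 0.01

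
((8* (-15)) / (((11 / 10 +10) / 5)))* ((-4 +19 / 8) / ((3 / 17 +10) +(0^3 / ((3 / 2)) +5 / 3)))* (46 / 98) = 1906125 / 547526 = 3.48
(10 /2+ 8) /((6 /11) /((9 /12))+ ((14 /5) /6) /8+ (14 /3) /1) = 2.38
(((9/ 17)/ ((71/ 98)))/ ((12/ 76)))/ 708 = 931/ 142426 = 0.01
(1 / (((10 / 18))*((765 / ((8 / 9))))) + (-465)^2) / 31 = 827060633 / 118575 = 6975.00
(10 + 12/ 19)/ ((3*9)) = 202/ 513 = 0.39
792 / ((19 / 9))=7128 / 19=375.16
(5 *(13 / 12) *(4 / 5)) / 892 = 0.00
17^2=289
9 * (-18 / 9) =-18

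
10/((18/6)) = 10/3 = 3.33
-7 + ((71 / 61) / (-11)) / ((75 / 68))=-357103 / 50325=-7.10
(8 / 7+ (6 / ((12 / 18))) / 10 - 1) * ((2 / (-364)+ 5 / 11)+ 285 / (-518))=-136729 / 1296295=-0.11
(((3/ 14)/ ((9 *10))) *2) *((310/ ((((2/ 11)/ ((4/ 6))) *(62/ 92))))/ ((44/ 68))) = 782/ 63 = 12.41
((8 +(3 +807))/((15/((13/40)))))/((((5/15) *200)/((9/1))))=47853/20000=2.39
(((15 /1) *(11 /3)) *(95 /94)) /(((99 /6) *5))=95 /141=0.67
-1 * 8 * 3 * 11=-264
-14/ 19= -0.74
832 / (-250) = -416 / 125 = -3.33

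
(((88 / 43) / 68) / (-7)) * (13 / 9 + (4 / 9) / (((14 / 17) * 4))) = -2189 / 322371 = -0.01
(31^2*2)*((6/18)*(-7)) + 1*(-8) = -13478/3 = -4492.67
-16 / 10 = -8 / 5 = -1.60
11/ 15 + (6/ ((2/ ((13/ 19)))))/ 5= 1.14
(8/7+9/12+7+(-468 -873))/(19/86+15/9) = -4811571/6818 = -705.72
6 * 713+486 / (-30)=21309 / 5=4261.80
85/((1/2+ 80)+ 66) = 170/293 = 0.58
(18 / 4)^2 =81 / 4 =20.25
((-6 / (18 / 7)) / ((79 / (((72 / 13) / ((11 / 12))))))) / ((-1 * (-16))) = -126 / 11297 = -0.01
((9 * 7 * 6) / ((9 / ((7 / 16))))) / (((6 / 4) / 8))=98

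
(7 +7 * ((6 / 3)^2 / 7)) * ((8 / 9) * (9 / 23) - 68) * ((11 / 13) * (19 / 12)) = -894311 / 897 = -997.00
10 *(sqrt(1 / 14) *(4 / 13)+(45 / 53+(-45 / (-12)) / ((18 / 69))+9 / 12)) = 20 *sqrt(14) / 91+33865 / 212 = 160.56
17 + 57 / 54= 325 / 18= 18.06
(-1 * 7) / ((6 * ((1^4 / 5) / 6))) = -35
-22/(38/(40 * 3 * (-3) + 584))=-2464/19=-129.68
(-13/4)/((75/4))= -0.17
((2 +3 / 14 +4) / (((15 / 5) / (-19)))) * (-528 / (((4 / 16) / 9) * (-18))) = -290928 / 7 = -41561.14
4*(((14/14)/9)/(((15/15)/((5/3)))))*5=100/27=3.70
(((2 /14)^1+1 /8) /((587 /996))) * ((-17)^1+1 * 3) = -3735 /587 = -6.36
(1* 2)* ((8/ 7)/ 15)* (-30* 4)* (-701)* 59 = 5293952/ 7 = 756278.86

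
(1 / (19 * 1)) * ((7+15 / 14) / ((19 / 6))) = 339 / 2527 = 0.13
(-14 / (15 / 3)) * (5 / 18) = -0.78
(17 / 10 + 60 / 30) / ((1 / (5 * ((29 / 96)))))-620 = -117967 / 192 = -614.41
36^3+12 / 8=93315 / 2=46657.50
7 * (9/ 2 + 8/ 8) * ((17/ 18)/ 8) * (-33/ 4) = -14399/ 384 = -37.50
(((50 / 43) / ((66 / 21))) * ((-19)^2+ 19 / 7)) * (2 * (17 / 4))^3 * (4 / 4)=156356225 / 1892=82640.71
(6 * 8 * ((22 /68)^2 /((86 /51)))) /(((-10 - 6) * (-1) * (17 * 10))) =1089 /994160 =0.00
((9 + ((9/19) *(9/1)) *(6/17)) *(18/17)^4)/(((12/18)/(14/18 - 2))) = -653003208/26977283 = -24.21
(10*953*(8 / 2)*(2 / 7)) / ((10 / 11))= 83864 / 7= 11980.57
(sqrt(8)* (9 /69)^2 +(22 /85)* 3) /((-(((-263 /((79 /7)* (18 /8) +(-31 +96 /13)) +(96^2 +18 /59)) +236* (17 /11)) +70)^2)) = -5818511470497 /676728849949692921320-1586866764681* sqrt(2) /4211641901451618298568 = -0.00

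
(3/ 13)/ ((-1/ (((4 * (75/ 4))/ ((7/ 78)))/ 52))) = -675/ 182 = -3.71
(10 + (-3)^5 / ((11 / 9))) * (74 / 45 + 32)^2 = -4760891092 / 22275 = -213732.48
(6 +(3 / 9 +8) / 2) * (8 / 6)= 122 / 9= 13.56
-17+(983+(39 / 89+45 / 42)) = 1205517 / 1246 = 967.51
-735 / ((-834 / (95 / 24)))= 23275 / 6672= 3.49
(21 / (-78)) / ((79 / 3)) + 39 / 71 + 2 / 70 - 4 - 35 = -196166051 / 5104190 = -38.43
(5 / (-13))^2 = 25 / 169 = 0.15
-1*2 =-2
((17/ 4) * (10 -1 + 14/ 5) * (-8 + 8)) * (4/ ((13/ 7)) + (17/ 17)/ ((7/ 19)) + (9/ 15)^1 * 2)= 0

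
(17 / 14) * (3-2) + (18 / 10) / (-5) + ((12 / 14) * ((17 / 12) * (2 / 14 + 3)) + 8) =31043 / 2450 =12.67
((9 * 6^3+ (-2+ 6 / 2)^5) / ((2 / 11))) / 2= 21395 / 4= 5348.75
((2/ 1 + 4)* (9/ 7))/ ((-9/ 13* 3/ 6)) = -156/ 7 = -22.29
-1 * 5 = -5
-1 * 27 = -27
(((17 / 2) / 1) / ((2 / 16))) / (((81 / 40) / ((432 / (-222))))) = -65.35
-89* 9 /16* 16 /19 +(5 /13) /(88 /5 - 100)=-4290631 /101764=-42.16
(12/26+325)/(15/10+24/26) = 8462/63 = 134.32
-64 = -64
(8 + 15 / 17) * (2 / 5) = 302 / 85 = 3.55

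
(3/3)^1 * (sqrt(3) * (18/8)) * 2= 9 * sqrt(3)/2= 7.79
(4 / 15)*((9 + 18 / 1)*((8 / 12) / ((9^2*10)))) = 4 / 675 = 0.01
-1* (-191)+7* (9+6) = 296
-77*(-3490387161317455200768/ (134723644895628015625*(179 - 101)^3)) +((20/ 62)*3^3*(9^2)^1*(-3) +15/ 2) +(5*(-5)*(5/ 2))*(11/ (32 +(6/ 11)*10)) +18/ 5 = -16056710059938912102363222284051/ 7560713585114986702381625000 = -2123.70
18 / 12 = 3 / 2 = 1.50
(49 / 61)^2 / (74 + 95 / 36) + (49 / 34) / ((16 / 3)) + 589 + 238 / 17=3369211069965 / 5584834016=603.28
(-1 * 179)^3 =-5735339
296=296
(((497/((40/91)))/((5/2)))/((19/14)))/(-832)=-0.40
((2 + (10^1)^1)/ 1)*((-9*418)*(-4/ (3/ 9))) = 541728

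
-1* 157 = -157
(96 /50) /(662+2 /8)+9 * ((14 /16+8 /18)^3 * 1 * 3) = 18927437861 /305164800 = 62.02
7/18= 0.39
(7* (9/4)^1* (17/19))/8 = 1071/608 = 1.76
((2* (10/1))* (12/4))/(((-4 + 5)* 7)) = 8.57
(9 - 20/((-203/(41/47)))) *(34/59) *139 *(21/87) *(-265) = -108568436710/2332093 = -46554.08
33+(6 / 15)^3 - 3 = 3758 / 125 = 30.06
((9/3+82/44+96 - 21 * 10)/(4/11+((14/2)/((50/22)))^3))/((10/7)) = -2.58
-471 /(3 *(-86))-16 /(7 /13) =-16789 /602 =-27.89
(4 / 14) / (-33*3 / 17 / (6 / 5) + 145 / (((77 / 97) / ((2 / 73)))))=54604 / 28955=1.89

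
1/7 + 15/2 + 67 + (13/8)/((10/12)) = 10723/140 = 76.59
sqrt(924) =30.40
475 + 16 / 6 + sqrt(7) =sqrt(7) + 1433 / 3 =480.31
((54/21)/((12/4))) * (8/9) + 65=1381/21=65.76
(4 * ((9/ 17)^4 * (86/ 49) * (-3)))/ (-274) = 3385476/ 560676473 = 0.01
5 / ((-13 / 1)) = -5 / 13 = -0.38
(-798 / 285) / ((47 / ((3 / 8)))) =-21 / 940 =-0.02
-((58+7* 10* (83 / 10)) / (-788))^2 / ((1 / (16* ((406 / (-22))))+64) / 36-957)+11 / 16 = 15909682529051 / 23118207723280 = 0.69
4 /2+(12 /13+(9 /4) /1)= 269 /52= 5.17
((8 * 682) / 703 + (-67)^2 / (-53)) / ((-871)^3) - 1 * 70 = -1723390517141831 / 24619864571549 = -70.00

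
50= 50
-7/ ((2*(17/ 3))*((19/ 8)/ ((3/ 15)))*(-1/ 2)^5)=2688/ 1615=1.66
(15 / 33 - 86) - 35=-1326 / 11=-120.55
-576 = -576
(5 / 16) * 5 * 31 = 775 / 16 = 48.44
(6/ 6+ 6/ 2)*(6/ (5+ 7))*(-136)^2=36992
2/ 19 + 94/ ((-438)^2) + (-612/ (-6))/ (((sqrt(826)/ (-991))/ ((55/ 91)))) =192737/ 1822518- 2779755 * sqrt(826)/ 37583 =-2125.61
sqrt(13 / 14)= sqrt(182) / 14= 0.96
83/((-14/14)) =-83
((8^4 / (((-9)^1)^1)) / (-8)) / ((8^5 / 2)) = 1 / 288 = 0.00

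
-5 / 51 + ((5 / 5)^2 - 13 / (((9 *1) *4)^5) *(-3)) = 309049565 / 342641664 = 0.90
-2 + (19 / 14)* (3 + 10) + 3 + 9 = 387 / 14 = 27.64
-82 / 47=-1.74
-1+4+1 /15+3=6.07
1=1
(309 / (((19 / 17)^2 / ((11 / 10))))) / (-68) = -57783 / 14440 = -4.00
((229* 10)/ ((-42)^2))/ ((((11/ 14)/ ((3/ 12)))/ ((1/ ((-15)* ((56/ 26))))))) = -2977/ 232848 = -0.01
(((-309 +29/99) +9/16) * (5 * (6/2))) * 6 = -2440505/88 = -27733.01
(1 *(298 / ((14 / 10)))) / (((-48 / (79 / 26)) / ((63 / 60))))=-11771 / 832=-14.15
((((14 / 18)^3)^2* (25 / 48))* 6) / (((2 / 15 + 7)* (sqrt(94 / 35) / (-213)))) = -1044134875* sqrt(3290) / 4751318736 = -12.60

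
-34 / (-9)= 34 / 9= 3.78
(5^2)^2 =625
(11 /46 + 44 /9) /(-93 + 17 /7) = -14861 /262476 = -0.06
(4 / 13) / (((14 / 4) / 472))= 3776 / 91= 41.49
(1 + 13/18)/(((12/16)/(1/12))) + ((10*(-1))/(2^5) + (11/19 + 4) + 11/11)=134393/24624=5.46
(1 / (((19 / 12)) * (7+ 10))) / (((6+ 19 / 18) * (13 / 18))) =3888 / 533273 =0.01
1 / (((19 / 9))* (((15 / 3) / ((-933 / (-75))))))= 2799 / 2375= 1.18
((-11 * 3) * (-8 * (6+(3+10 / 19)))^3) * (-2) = -200377807872 / 6859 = -29213851.56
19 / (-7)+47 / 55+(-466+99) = -142011 / 385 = -368.86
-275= -275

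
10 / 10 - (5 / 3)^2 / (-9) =106 / 81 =1.31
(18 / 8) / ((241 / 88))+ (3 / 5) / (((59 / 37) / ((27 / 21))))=649629 / 497665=1.31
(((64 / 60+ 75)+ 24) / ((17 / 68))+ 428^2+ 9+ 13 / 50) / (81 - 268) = -27539029 / 28050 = -981.78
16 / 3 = 5.33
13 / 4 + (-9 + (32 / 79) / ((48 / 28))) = -5227 / 948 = -5.51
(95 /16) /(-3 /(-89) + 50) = 8455 /71248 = 0.12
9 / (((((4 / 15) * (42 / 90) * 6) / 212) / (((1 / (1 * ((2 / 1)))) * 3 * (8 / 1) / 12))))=35775 / 14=2555.36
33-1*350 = -317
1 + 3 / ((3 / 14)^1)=15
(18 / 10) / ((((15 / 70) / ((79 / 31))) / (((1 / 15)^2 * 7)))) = 7742 / 11625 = 0.67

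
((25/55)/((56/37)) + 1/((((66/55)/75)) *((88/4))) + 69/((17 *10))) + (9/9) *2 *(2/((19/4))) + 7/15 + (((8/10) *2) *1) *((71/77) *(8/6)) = 88153/12920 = 6.82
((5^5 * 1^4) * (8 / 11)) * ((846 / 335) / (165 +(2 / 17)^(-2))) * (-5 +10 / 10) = -67680000 / 699413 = -96.77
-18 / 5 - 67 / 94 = -2027 / 470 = -4.31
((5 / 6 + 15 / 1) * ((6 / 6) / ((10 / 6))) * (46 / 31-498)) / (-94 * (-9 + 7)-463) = 146224 / 8525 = 17.15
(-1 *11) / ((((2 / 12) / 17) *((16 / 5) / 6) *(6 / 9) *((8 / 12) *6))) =-25245 / 32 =-788.91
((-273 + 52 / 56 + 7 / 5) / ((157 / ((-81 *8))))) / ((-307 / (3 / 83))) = -18416484 / 140018095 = -0.13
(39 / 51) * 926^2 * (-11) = -122619068 / 17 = -7212886.35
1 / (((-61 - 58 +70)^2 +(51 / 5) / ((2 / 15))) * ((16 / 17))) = 17 / 39640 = 0.00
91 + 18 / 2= 100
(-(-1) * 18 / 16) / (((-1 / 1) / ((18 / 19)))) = -81 / 76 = -1.07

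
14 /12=7 /6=1.17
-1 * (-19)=19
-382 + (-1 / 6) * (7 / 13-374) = -24941 / 78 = -319.76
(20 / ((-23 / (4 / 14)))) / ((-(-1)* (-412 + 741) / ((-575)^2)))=-575000 / 2303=-249.67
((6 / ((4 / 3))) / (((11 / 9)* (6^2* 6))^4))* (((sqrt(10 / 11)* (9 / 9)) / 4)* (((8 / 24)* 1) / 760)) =sqrt(110) / 108290589327360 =0.00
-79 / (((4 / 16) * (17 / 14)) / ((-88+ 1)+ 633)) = -2415504 / 17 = -142088.47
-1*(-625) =625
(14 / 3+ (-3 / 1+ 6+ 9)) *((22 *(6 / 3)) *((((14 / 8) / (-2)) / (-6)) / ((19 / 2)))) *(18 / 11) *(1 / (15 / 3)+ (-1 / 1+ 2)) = 22.11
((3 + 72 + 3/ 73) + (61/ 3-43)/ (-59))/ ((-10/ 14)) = -1364398/ 12921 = -105.60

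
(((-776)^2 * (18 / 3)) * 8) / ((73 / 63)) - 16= 1820979056 / 73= 24944918.58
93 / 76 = 1.22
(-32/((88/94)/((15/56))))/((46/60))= -21150/1771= -11.94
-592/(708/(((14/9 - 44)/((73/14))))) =791504/116289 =6.81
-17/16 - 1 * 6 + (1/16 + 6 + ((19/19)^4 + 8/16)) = 1/2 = 0.50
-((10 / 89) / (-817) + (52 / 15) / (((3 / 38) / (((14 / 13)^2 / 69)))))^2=-4690958402303306116 / 8614578641779460025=-0.54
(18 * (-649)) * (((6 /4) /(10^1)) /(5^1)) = -350.46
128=128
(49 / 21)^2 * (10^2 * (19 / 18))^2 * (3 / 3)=60661.87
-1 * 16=-16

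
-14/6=-7/3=-2.33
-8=-8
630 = 630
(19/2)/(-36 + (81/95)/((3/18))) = -1805/5868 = -0.31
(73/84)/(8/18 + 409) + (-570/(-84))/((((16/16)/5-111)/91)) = -5.57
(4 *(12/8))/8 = 3/4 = 0.75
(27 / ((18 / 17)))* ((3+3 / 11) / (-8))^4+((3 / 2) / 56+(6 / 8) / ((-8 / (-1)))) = 171099 / 204974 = 0.83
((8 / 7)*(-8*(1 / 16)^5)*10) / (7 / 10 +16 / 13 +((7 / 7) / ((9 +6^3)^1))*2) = -14625 / 325341184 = -0.00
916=916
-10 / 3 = -3.33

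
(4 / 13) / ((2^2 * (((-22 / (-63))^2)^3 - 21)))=-62523502209 / 17067442164305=-0.00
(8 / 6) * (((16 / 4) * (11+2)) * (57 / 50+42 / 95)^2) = 39156156 / 225625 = 173.55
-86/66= -43/33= -1.30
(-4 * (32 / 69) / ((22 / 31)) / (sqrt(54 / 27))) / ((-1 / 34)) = 33728 * sqrt(2) / 759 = 62.84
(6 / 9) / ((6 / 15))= 5 / 3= 1.67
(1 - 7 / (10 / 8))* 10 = -46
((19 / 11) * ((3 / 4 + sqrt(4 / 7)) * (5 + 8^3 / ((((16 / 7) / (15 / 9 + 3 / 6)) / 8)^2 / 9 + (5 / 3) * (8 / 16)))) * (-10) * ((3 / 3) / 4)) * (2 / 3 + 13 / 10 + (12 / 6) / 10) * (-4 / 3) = 31673720195 / 5478132 + 63347440390 * sqrt(7) / 28760193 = 11609.40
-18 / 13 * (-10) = 180 / 13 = 13.85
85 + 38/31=2673/31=86.23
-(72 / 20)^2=-324 / 25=-12.96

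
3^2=9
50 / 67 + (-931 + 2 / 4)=-929.75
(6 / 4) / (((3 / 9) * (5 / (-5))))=-9 / 2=-4.50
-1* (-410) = 410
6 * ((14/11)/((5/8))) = 672/55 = 12.22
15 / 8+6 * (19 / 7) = 1017 / 56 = 18.16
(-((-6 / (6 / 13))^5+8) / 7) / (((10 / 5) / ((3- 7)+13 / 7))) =-5569275 / 98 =-56829.34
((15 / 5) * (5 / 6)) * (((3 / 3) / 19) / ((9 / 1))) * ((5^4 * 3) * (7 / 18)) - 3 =15719 / 2052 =7.66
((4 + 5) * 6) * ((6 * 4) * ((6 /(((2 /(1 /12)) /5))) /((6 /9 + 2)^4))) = 32805 /1024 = 32.04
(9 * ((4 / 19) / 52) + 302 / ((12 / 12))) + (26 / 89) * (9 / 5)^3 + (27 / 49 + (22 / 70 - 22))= 38051661287 / 134645875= 282.61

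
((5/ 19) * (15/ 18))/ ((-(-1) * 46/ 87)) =725/ 1748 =0.41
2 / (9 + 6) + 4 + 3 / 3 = 77 / 15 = 5.13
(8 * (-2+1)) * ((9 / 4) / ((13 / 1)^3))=-18 / 2197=-0.01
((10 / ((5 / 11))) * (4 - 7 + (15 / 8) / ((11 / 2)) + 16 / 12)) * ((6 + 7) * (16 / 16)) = -2275 / 6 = -379.17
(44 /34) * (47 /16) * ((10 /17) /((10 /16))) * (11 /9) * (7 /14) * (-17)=-5687 /153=-37.17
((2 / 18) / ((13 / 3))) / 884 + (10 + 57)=2309893 / 34476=67.00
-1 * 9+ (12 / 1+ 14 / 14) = 4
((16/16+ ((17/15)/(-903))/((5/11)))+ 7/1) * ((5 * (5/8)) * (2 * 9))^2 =121862925/4816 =25303.76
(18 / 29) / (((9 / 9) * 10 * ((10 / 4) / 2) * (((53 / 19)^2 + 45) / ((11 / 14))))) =35739 / 48349525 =0.00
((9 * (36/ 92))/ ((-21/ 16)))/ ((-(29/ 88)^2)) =3345408/ 135401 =24.71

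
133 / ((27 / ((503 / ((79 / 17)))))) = 1137283 / 2133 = 533.18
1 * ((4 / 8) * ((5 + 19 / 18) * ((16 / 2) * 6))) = 145.33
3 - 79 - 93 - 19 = -188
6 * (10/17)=60/17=3.53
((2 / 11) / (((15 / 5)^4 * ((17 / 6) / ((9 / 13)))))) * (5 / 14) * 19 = 190 / 51051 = 0.00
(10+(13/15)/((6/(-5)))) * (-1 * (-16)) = 1336/9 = 148.44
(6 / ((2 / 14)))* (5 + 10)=630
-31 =-31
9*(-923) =-8307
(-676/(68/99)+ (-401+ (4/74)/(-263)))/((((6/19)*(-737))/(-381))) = -276464192943/121919699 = -2267.59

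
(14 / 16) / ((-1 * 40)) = -7 / 320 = -0.02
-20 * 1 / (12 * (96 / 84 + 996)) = -7 / 4188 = -0.00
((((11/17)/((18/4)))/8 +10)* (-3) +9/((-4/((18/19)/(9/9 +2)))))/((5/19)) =-119243/1020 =-116.90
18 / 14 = 1.29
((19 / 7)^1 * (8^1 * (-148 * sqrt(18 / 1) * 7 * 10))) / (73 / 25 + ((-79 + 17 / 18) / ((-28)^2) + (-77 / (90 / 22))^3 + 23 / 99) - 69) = 1060725093120000 * sqrt(2) / 10584319111699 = 141.73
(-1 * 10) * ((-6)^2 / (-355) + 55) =-38978 / 71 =-548.99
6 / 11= 0.55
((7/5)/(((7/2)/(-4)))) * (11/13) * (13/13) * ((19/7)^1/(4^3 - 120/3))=-209/1365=-0.15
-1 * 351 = -351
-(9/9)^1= -1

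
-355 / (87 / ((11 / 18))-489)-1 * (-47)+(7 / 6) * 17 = 517481 / 7626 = 67.86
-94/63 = -1.49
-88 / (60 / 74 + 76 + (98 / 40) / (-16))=-1041920 / 907627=-1.15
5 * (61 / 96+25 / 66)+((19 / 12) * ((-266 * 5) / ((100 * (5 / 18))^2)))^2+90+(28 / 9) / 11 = 6360883978909 / 61875000000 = 102.80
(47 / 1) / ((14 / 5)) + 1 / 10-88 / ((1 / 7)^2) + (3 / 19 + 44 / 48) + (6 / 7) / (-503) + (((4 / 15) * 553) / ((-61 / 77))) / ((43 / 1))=-45255670680677 / 10528564620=-4298.37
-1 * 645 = -645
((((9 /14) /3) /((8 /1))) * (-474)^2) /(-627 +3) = -56169 /5824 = -9.64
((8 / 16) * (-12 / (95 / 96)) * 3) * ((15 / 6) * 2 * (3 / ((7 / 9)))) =-46656 / 133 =-350.80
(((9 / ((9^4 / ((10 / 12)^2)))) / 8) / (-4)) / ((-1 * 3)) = 25 / 2519424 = 0.00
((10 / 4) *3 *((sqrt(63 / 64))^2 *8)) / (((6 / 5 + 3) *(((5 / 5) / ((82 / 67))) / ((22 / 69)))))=33825 / 6164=5.49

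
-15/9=-5/3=-1.67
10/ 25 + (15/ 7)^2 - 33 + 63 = 8573/ 245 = 34.99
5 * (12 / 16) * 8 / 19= 30 / 19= 1.58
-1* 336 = -336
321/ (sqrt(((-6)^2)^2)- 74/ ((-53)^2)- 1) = 300563/ 32747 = 9.18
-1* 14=-14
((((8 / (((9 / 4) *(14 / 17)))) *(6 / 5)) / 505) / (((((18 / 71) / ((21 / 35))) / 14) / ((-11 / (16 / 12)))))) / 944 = -13277 / 4469250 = -0.00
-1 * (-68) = 68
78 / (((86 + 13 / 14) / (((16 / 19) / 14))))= 1248 / 23123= 0.05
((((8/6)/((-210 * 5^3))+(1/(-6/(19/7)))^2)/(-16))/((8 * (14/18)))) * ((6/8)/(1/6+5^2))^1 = -2030121/33147520000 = -0.00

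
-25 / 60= -5 / 12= -0.42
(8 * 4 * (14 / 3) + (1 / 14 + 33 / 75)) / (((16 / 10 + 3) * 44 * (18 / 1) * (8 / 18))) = 157337 / 1700160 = 0.09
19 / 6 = 3.17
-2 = -2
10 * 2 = 20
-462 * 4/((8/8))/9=-616/3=-205.33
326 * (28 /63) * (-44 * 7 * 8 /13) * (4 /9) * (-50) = 642611200 /1053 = 610267.05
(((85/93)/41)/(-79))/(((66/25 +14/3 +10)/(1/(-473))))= 2125/61646507186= 0.00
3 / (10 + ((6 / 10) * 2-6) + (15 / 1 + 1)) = 15 / 106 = 0.14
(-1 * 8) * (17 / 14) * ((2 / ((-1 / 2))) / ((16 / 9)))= 21.86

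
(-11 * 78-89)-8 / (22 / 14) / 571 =-5948163 / 6281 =-947.01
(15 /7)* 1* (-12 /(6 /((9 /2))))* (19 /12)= -855 /28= -30.54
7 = 7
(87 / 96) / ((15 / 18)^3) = 783 / 500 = 1.57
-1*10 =-10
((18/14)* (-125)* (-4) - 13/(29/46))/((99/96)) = 4042048/6699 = 603.38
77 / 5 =15.40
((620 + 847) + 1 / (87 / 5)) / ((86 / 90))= 1914510 / 1247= 1535.29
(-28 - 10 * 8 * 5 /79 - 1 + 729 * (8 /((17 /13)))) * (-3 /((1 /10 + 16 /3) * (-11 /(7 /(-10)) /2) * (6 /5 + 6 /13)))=-901463745 /4815998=-187.18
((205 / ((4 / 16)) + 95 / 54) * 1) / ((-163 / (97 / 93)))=-4304375 / 818586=-5.26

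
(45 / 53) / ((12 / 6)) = 45 / 106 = 0.42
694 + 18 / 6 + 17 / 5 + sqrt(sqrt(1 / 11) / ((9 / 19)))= 11^(3 / 4) * sqrt(19) / 33 + 3502 / 5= 701.20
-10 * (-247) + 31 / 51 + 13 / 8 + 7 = 1011527 / 408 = 2479.23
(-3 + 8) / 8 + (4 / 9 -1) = 5 / 72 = 0.07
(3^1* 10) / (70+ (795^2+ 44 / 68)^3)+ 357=221405849359777671424926 / 620184451988172748883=357.00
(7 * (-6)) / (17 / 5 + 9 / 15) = -21 / 2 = -10.50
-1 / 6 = -0.17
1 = 1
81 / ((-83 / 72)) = -5832 / 83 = -70.27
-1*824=-824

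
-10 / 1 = -10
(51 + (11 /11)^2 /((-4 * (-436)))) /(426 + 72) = 0.10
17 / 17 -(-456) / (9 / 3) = 153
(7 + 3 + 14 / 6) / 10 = 37 / 30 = 1.23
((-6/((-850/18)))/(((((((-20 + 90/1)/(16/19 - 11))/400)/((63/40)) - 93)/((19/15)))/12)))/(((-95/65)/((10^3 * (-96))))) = -468239616/343315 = -1363.88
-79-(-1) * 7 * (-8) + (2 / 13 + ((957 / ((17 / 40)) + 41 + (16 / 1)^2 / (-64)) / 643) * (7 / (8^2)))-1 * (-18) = -1059127377 / 9094592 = -116.46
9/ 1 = 9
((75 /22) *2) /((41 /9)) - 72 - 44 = -51641 /451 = -114.50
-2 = -2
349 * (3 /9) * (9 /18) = 349 /6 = 58.17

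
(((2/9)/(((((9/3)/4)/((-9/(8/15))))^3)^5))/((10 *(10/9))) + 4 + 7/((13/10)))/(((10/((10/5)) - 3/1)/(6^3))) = -88217513873561766141546291/212992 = -414182287943029626190.40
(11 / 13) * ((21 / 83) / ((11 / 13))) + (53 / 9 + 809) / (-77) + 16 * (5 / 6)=3.00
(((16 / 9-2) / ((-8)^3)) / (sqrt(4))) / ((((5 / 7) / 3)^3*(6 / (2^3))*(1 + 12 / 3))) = 0.00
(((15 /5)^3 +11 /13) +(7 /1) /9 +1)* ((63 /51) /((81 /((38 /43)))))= 921956 /2309229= 0.40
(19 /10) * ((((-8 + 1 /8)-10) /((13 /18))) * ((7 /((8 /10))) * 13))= -171171 /32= -5349.09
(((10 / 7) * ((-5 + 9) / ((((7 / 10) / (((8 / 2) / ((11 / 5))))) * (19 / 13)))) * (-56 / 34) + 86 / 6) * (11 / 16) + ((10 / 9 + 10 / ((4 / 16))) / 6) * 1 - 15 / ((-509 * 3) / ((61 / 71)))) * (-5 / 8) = -920438724515 / 282390724224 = -3.26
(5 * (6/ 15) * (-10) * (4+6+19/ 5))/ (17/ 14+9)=-3864/ 143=-27.02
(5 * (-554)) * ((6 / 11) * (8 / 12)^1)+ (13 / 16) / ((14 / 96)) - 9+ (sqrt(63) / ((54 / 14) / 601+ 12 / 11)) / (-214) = -77824 / 77 - 46277 * sqrt(7) / 3622378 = -1010.74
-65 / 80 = -13 / 16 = -0.81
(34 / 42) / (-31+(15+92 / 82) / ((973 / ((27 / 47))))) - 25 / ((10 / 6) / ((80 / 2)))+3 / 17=-1777605825631 / 2963418954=-599.85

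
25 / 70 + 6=89 / 14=6.36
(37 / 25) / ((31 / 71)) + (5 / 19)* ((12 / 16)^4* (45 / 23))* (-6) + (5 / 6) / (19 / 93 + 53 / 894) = 353013358967 / 63334934400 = 5.57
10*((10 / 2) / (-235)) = -10 / 47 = -0.21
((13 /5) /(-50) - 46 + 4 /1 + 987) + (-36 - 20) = 222237 /250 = 888.95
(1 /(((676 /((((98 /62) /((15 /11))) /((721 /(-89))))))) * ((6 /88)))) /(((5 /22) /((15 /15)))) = -0.01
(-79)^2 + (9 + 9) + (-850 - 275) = 5134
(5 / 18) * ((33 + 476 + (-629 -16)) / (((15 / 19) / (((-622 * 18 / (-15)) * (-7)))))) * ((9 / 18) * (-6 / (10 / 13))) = -73129784 / 75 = -975063.79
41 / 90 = 0.46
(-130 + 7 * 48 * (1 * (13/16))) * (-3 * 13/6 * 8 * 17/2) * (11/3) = -695266/3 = -231755.33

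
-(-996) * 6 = 5976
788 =788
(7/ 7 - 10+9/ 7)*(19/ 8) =-513/ 28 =-18.32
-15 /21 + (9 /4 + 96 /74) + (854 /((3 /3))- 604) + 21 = 283691 /1036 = 273.83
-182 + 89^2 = 7739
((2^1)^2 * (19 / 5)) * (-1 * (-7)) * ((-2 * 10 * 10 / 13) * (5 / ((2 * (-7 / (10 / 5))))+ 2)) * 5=-136800 / 13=-10523.08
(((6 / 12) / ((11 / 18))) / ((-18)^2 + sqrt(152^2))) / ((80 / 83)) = 747 / 418880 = 0.00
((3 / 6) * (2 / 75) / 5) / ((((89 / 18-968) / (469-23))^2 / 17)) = 365209776 / 37562778125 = 0.01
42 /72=0.58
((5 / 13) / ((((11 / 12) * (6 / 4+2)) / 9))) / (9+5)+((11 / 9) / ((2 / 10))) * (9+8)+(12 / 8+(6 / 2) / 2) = 6745594 / 63063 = 106.97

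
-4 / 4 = -1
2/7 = 0.29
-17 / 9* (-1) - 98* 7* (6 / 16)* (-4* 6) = 55583 / 9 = 6175.89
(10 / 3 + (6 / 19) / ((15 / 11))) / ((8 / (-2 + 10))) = 1016 / 285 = 3.56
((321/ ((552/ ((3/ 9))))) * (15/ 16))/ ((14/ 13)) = 6955/ 41216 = 0.17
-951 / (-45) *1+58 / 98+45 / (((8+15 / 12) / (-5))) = -70684 / 27195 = -2.60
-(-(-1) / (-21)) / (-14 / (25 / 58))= -25 / 17052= -0.00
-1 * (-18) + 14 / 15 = 284 / 15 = 18.93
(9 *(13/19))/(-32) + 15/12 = 643/608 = 1.06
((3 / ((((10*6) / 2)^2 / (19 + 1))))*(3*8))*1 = 8 / 5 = 1.60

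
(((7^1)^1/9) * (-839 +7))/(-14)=416/9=46.22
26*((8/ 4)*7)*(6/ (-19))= -114.95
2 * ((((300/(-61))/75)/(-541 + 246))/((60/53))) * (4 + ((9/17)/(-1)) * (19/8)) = 19769/18354900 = 0.00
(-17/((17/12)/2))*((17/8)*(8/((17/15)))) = -360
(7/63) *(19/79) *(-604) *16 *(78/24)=-596752/711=-839.31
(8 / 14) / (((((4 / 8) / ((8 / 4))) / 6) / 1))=96 / 7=13.71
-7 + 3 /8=-53 /8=-6.62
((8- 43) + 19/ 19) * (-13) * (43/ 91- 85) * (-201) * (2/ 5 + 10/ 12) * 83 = 26905608348/ 35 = 768731667.09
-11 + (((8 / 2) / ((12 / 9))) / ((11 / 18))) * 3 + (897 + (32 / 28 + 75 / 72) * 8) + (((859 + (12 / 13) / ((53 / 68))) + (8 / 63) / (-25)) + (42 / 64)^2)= 1778.81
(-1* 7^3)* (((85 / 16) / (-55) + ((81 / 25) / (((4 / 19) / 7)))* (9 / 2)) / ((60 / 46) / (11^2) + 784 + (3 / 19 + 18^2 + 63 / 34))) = -59776774073093 / 399123368200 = -149.77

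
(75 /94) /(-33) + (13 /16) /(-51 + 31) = -10721 /165440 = -0.06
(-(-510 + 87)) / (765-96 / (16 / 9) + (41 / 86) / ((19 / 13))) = 691182 / 1162307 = 0.59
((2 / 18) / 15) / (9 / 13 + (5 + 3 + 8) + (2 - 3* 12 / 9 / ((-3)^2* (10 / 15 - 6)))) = 52 / 131805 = 0.00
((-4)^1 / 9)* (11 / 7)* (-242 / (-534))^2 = -0.14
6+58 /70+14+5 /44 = 32251 /1540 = 20.94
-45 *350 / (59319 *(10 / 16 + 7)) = -0.03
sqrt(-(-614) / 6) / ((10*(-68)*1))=-sqrt(921) / 2040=-0.01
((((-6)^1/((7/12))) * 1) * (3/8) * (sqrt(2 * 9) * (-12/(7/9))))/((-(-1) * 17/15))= 131220 * sqrt(2)/833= 222.78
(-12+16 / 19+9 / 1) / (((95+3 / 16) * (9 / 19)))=-656 / 13707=-0.05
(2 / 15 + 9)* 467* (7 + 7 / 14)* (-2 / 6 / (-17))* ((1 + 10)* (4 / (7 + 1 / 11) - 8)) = -102046505 / 1989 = -51305.43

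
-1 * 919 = -919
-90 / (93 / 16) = -480 / 31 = -15.48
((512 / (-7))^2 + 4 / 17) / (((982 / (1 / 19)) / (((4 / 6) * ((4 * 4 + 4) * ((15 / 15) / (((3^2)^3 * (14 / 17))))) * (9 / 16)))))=0.00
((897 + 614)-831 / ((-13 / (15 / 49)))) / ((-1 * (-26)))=487486 / 8281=58.87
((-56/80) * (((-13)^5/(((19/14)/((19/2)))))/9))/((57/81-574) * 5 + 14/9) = -54580071/773530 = -70.56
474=474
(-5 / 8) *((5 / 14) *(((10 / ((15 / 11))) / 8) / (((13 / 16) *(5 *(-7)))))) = 55 / 7644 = 0.01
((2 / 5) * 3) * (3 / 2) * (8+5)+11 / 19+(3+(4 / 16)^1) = 10347 / 380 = 27.23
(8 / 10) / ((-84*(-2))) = 1 / 210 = 0.00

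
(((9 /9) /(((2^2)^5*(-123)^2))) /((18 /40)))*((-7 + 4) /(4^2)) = -5 /185905152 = -0.00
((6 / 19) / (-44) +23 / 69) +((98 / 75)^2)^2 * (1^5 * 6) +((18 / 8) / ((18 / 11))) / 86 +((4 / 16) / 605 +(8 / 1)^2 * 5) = 5635776748902359 / 16682118750000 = 337.83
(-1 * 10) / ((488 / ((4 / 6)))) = -5 / 366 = -0.01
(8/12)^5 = 32/243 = 0.13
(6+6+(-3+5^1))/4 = 7/2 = 3.50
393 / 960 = 131 / 320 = 0.41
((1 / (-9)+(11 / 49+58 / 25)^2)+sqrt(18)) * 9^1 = 27 * sqrt(2)+85940576 / 1500625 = 95.45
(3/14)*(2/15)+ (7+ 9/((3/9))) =1191/35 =34.03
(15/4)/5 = 3/4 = 0.75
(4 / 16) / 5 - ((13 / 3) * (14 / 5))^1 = -145 / 12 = -12.08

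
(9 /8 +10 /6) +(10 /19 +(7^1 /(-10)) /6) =2433 /760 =3.20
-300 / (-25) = 12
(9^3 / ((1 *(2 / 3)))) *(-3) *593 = -3890673 / 2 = -1945336.50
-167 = -167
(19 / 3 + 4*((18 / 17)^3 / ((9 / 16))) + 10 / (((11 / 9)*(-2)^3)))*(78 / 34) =115938121 / 3674924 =31.55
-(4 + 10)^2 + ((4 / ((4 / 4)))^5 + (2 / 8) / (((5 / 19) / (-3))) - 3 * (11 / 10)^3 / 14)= 11548107 / 14000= 824.86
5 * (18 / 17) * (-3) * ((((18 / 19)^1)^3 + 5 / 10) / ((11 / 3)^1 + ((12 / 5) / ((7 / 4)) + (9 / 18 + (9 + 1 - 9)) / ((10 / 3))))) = -210050820 / 53753983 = -3.91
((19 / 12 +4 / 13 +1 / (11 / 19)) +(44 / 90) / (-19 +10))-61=-57.44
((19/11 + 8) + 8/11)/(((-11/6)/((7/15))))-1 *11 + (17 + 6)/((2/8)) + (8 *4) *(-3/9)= 24565/363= 67.67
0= 0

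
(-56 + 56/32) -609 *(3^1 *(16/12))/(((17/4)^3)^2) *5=-5437409593/96550276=-56.32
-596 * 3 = -1788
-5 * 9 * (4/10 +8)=-378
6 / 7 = 0.86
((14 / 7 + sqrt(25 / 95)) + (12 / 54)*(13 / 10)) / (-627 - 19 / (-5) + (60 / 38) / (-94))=-0.00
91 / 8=11.38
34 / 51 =2 / 3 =0.67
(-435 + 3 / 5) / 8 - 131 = -1853 / 10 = -185.30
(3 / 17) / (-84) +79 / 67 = 37537 / 31892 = 1.18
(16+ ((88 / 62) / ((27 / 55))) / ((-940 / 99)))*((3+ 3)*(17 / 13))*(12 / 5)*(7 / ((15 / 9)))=117561528 / 94705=1241.34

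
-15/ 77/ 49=-15/ 3773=-0.00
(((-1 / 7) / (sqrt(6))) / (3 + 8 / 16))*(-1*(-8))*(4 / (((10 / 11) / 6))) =-352*sqrt(6) / 245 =-3.52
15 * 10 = 150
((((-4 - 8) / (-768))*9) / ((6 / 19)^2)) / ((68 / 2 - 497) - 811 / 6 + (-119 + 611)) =-1083 / 81536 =-0.01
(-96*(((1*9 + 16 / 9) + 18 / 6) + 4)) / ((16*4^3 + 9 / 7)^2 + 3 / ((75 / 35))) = -313600 / 193160241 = -0.00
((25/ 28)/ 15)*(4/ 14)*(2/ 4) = 5/ 588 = 0.01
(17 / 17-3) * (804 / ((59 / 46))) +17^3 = 215899 / 59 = 3659.31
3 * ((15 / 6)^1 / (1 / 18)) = 135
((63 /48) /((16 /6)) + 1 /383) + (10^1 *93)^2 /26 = 21200744141 /637312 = 33265.88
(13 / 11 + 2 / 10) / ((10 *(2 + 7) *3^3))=0.00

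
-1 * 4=-4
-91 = -91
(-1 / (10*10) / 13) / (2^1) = -1 / 2600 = -0.00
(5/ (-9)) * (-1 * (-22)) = -110/ 9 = -12.22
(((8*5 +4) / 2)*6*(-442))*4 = -233376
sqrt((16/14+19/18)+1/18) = sqrt(994)/21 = 1.50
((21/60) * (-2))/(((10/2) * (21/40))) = -4/15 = -0.27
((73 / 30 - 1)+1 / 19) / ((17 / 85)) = 847 / 114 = 7.43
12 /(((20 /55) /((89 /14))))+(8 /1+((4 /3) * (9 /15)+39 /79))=219.08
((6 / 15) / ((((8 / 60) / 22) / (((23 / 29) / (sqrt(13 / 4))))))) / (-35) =-3036*sqrt(13) / 13195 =-0.83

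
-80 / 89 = -0.90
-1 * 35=-35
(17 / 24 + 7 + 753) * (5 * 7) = 638995 / 24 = 26624.79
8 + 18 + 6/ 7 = 188/ 7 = 26.86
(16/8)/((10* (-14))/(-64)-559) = -32/8909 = -0.00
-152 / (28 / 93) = -3534 / 7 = -504.86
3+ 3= 6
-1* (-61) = 61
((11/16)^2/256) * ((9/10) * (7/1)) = 7623/655360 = 0.01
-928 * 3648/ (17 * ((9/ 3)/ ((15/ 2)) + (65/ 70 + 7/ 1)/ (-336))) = -26541096960/ 50167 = -529054.90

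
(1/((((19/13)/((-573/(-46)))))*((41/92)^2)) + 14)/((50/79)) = 71801599/798475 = 89.92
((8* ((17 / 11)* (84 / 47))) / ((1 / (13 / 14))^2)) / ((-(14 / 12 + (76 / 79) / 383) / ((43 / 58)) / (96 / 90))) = -1435361096832 / 111381872525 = -12.89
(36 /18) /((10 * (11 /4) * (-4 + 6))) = 0.04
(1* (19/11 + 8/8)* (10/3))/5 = 20/11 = 1.82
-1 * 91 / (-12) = 91 / 12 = 7.58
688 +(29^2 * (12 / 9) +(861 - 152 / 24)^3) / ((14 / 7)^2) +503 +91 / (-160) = 674245639463 / 4320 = 156075379.51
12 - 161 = -149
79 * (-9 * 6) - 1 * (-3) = -4263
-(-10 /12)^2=-25 /36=-0.69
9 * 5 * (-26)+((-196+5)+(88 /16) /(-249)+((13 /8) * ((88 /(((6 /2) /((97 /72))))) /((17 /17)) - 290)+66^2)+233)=2820.95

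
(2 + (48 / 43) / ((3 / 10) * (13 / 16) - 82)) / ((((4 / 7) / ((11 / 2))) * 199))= 43015511 / 447736468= 0.10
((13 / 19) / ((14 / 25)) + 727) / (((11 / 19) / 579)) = 112156353 / 154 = 728288.01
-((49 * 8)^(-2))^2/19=-1/448639873024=-0.00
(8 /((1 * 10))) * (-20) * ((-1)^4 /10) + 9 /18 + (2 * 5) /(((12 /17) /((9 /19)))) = 533 /95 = 5.61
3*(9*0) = 0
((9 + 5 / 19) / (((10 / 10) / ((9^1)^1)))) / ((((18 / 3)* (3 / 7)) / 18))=11088 / 19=583.58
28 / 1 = 28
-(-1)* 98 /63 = 1.56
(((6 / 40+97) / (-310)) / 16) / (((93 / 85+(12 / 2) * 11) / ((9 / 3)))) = -33031 / 37715840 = -0.00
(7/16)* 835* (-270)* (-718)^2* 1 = -101696775075/2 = -50848387537.50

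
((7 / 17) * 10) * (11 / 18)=385 / 153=2.52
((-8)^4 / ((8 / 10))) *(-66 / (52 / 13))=-84480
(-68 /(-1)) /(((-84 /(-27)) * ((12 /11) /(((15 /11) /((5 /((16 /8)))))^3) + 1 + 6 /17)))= 2.71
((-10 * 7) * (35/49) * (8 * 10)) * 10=-40000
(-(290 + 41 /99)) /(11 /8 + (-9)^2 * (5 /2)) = -230008 /161469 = -1.42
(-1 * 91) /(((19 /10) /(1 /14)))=-3.42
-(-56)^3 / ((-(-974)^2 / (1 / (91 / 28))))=-175616 / 3083197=-0.06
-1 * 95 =-95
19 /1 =19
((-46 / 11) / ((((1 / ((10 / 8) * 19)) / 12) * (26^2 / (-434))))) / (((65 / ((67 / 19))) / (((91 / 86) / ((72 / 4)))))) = 2340779 / 959244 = 2.44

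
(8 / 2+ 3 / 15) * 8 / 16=21 / 10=2.10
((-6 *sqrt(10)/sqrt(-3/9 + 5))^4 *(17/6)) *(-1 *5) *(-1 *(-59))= -243729000/49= -4974061.22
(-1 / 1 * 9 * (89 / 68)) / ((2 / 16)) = -1602 / 17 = -94.24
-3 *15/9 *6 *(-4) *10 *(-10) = -12000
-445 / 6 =-74.17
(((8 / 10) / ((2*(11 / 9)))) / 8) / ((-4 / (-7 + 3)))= 9 / 220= 0.04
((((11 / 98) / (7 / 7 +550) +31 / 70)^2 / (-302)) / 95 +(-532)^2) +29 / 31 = 4587248935611391156899 / 16207932095734750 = 283024.94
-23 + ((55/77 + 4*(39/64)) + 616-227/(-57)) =3831257/6384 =600.13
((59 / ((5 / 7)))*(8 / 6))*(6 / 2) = 1652 / 5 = 330.40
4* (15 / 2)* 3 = 90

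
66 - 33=33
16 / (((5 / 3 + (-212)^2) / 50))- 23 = -3098851 / 134837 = -22.98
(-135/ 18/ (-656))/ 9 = 5/ 3936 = 0.00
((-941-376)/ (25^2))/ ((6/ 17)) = -5.97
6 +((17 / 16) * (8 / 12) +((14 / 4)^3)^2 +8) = 355771 / 192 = 1852.97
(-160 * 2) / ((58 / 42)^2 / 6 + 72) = -4.42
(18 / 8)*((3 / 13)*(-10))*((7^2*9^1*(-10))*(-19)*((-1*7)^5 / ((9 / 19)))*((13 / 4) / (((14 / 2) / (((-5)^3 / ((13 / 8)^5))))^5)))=-3441492308529649601740800000000000000000 / 7056410014866816666030739693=-487711499371.34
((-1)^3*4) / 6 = -0.67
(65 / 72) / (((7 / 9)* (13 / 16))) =10 / 7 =1.43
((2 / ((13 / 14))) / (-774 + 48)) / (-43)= 14 / 202917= 0.00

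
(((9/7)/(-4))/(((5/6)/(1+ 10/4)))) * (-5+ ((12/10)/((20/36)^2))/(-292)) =2470311/365000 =6.77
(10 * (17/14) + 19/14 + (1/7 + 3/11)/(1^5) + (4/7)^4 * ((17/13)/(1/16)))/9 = 1231949/686686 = 1.79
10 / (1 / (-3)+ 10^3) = 30 / 2999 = 0.01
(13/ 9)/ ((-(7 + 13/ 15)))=-65/ 354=-0.18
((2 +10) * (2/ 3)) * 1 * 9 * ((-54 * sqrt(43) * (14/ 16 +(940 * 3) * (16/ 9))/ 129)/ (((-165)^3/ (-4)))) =-0.88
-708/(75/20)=-944/5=-188.80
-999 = -999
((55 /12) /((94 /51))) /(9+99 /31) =0.20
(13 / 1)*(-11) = -143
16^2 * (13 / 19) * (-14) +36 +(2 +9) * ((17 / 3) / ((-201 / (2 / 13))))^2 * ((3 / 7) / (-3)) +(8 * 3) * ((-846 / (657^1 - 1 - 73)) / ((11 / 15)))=-129128561658368320 / 52412419668609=-2463.70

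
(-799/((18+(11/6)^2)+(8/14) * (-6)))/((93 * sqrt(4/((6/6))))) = -33558/140089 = -0.24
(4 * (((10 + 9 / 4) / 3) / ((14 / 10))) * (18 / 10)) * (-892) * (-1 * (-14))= -262248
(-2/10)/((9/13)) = -0.29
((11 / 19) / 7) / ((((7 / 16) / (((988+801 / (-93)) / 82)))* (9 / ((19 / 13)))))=2671768 / 7286643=0.37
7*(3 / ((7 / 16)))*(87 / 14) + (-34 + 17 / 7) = 1867 / 7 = 266.71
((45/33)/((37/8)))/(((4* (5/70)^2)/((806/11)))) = 4739280/4477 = 1058.58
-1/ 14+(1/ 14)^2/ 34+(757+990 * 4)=31433613/ 6664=4716.93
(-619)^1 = -619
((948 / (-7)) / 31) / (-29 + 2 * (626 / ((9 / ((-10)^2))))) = -0.00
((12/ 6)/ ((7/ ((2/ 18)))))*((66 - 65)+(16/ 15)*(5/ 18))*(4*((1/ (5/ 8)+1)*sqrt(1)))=104/ 243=0.43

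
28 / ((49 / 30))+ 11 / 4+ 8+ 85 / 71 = 57831 / 1988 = 29.09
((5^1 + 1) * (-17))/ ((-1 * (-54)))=-17/ 9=-1.89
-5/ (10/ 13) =-6.50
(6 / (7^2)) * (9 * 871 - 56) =953.02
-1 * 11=-11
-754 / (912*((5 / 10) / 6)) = -377 / 38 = -9.92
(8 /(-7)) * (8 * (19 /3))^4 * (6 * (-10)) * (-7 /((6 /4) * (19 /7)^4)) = -3147038720 /81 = -38852329.88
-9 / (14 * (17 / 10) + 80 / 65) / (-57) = 195 / 30913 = 0.01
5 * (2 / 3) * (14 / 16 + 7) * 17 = 446.25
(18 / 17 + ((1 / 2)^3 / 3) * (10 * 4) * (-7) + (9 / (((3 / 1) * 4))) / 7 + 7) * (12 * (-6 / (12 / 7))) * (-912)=-2279544 / 17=-134090.82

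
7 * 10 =70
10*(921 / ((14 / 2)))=9210 / 7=1315.71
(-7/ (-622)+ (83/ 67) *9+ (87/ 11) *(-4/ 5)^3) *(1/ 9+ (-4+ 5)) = 407475793/ 51571575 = 7.90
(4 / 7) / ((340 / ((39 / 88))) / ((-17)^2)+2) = 1326 / 10801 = 0.12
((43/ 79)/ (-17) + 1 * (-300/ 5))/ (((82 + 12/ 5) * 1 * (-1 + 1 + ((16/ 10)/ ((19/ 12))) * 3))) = -38295925/ 163222848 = -0.23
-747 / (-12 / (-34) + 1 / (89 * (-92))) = -103979412 / 49111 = -2117.23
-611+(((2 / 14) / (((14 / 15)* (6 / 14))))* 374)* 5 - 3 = 377 / 7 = 53.86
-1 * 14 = -14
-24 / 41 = -0.59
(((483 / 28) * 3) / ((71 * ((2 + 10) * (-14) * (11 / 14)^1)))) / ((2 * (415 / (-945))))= 0.01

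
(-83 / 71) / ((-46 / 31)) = 2573 / 3266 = 0.79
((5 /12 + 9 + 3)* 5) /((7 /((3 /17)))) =745 /476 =1.57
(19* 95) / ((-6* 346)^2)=1805 / 4309776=0.00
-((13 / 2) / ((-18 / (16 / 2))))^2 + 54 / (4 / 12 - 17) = -23461 / 2025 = -11.59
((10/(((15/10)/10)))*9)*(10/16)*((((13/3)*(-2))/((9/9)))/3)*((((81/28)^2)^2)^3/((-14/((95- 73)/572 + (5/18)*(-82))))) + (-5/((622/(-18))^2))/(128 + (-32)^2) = -190055530737964049648233278162735/314445359447711997231104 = -604415123.42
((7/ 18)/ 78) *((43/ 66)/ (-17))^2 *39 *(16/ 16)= 12943/ 45319824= 0.00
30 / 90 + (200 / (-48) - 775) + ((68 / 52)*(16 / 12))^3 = -91770365 / 118638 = -773.53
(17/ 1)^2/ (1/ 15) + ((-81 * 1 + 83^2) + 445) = 11588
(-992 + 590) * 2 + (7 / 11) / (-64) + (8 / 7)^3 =-802.52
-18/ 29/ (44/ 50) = -225/ 319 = -0.71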